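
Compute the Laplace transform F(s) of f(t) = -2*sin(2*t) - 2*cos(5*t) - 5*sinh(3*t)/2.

By linearity of the Laplace transform, transform each term separately.
(-2)·[L{cos(5t)} = s/(s^2 + 25)]; (-2)·[L{sin(2t)} = 2/(s^2 + 4)]; (-5/2)·[L{sinh(3t)} = 3/(s^2 - 9)].

F(s) = -2*s/(s^2 + 25) - 4/(s^2 + 4) - 15/(2*(s^2 - 9))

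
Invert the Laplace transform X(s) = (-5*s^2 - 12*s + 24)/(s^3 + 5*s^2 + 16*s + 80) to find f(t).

f(t) = 2*sin(4*t) - 4*cos(4*t) - exp(-5*t)

Factor the denominator: s^3 + 5*s^2 + 16*s + 80 = (s + 5)*(s^2 + 16).
Partial fraction decomposition gives [-1/(s + 5)] + [-4*s/(s^2 + 16)] + [8/(s^2 + 16)].
Invert each term: -1/(s + 5) ↔ -e^(-5t); -4·s/(s^2 + 16) ↔ -4cos(4t); 2·4/(s^2 + 16) ↔ 2sin(4t).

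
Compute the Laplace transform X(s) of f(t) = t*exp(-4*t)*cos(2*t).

X(s) = (s + 2)*(s + 6)/(s^2 + 8*s + 20)^2

L{cos(2t)} = s/(s^2 + 4).
Multiplying by e^(-4t) shifts s → s + 4, so L{exp(-4*t)*cos(2*t)} = (s + 4)/((s + 4)^2 + 4).
Then apply L{t·g(t)} = -d/ds[G(s)] with G(s) = (s + 4)/((s + 4)^2 + 4):
differentiating 1 time and applying the sign gives (s + 2)*(s + 6)/(s^2 + 8*s + 20)^2.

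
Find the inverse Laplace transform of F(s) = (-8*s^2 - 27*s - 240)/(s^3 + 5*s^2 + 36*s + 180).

Factor the denominator: s^3 + 5*s^2 + 36*s + 180 = (s + 5)*(s^2 + 36).
Partial fraction decomposition gives [-5/(s + 5)] + [-3*s/(s^2 + 36)] + [-12/(s^2 + 36)].
Invert each term: -5/(s + 5) ↔ -5e^(-5t); -3·s/(s^2 + 36) ↔ -3cos(6t); -2·6/(s^2 + 36) ↔ -2sin(6t).

-2*sin(6*t) - 3*cos(6*t) - 5*exp(-5*t)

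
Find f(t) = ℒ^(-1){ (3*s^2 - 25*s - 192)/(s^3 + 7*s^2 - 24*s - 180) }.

f(t) = -6*t*exp(-6*t) - 2*exp(5*t) + 5*exp(-6*t)

Factor the denominator: s^3 + 7*s^2 - 24*s - 180 = (s - 5)*(s + 6)^2.
Partial fraction decomposition gives [5/(s + 6)] + [-6/(s + 6)^2] + [-2/(s - 5)].
Invert each term: 5/(s + 6) ↔ 5e^(-6t); -6/(s + 6)^2 ↔ -6t·e^(-6t); -2/(s - 5) ↔ -2e^(5t).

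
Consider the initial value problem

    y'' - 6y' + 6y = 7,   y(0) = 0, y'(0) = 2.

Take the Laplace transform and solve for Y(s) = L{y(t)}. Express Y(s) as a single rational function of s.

Take the Laplace transform of both sides.
Using L{y''} = s^2 Y - s·y(0) - y'(0) and L{y'} = sY - y(0), with y(0) = 0, y'(0) = 2, the left side becomes (s^2 - 6*s + 6)Y - (2).
The right side is L{7} = 7/s.
So (s^2 - 6*s + 6)Y = 7/s + (2).
Isolate Y and clear denominators.

Y(s) = (2*s + 7)/(s^3 - 6*s^2 + 6*s)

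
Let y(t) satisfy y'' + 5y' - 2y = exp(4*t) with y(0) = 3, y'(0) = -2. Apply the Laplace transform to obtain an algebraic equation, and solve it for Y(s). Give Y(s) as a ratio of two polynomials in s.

Apply the Laplace transform to the equation.
Using L{y''} = s^2 Y - s·y(0) - y'(0) and L{y'} = sY - y(0), with y(0) = 3, y'(0) = -2, the left side becomes (s^2 + 5*s - 2)Y - (3*s + 13).
The right side is L{exp(4*t)} = 1/(s - 4).
So (s^2 + 5*s - 2)Y = 1/(s - 4) + (3*s + 13).
Isolate Y and clear denominators.

Y(s) = (3*s^2 + s - 51)/(s^3 + s^2 - 22*s + 8)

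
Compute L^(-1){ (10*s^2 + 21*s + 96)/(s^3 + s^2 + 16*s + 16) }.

4*sin(4*t) + 5*cos(4*t) + 5*exp(-t)

Factor the denominator: s^3 + s^2 + 16*s + 16 = (s + 1)*(s^2 + 16).
Partial fraction decomposition gives [5/(s + 1)] + [5*s/(s^2 + 16)] + [16/(s^2 + 16)].
Invert each term: 5/(s + 1) ↔ 5e^(-t); 5·s/(s^2 + 16) ↔ 5cos(4t); 4·4/(s^2 + 16) ↔ 4sin(4t).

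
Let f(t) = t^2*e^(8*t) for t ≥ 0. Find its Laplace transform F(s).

L{e^(8t)} = 1/(s - 8).
Then apply L{t^2·g(t)} = (-1)^2 d^2/ds^2[G(s)] with G(s) = 1/(s - 8):
differentiating 2 times and applying the sign gives 2/(s - 8)^3.

F(s) = 2/(s - 8)^3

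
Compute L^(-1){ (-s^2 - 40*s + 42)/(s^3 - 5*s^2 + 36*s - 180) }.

-3*exp(5*t) - 5*sin(6*t) + 2*cos(6*t)

Factor the denominator: s^3 - 5*s^2 + 36*s - 180 = (s - 5)*(s^2 + 36).
Partial fraction decomposition gives [-3/(s - 5)] + [2*s/(s^2 + 36)] + [-30/(s^2 + 36)].
Invert each term: -3/(s - 5) ↔ -3e^(5t); 2·s/(s^2 + 36) ↔ 2cos(6t); -5·6/(s^2 + 36) ↔ -5sin(6t).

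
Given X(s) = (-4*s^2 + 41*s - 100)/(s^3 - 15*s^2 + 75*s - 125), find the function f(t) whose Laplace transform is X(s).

Factor the denominator: s^3 - 15*s^2 + 75*s - 125 = (s - 5)^3.
Partial fraction decomposition gives [-4/(s - 5)] + [(s - 5)^(-2)] + [5/(s - 5)^3].
Invert each term: -4/(s - 5) ↔ -4e^(5t); 1/(s - 5)^2 ↔ t·e^(5t); 5/(s - 5)^3 ↔ (5/2)t^2·e^(5t).

f(t) = 5*t^2*exp(5*t)/2 + t*exp(5*t) - 4*exp(5*t)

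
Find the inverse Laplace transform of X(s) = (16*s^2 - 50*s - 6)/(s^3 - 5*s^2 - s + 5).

Factor the denominator: s^3 - 5*s^2 - s + 5 = (s - 5)*(s - 1)*(s + 1).
Partial fraction decomposition gives [6/(s - 5)] + [5/(s - 1)] + [5/(s + 1)].
Invert each term: 6/(s - 5) ↔ 6e^(5t); 5/(s - 1) ↔ 5e^(t); 5/(s + 1) ↔ 5e^(-t).

6*exp(5*t) + 5*exp(t) + 5*exp(-t)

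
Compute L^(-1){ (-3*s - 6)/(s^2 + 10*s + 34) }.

3*exp(-5*t)*sin(3*t) - 3*exp(-5*t)*cos(3*t)

Complete the square in the denominator: s^2 + 10*s + 34 = (s + 5)^2 + 3^2.
Split the numerator to match: -3*s - 6 = -3·(s + 5) + 3·3.
Invert each term: -3·(s + 5)/((s + 5)^2 + 9) ↔ -3e^(-5t)cos(3t); 3·3/((s + 5)^2 + 9) ↔ 3e^(-5t)sin(3t).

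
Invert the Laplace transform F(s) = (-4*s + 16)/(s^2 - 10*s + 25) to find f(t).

f(t) = -4*t*exp(5*t) - 4*exp(5*t)

Factor the denominator: s^2 - 10*s + 25 = (s - 5)^2.
Partial fraction decomposition gives [-4/(s - 5)] + [-4/(s - 5)^2].
Invert each term: -4/(s - 5) ↔ -4e^(5t); -4/(s - 5)^2 ↔ -4t·e^(5t).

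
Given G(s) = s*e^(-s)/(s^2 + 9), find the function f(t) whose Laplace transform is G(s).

f(t) = Heaviside(t - 1)*(cos(3*t - 3))

The factor e^(-s) signals a time shift by c = 1 (second shifting theorem).
L{cos(3t)} = s/(s^2 + 9), so L^-1{s/(s^2 + 9)} = cos(3*t).
Hence the inverse is u(t - 1) times that function evaluated at t - 1.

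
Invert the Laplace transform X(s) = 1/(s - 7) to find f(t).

f(t) = exp(7*t)

Since L{e^(7t)} = 1/(s - 7), the inverse is e^(7*t).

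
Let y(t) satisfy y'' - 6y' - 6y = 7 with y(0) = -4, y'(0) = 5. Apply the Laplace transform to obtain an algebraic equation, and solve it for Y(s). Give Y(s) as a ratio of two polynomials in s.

Apply the Laplace transform to the equation.
With L{y''} = s^2 Y - s·y(0) - y'(0) and L{y'} = sY - y(0), with y(0) = -4, y'(0) = 5: the LHS transforms to (s^2 - 6*s - 6)Y - (-4*s + 29).
The right side is L{7} = 7/s.
So (s^2 - 6*s - 6)Y = 7/s + (-4*s + 29).
Isolate Y and clear denominators.

Y(s) = (-4*s^2 + 29*s + 7)/(s^3 - 6*s^2 - 6*s)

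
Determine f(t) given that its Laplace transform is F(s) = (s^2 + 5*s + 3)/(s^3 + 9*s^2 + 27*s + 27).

f(t) = -3*t^2*exp(-3*t)/2 - t*exp(-3*t) + exp(-3*t)

Factor the denominator: s^3 + 9*s^2 + 27*s + 27 = (s + 3)^3.
Partial fraction decomposition gives [1/(s + 3)] + [-1/(s + 3)^2] + [-3/(s + 3)^3].
Invert each term: 1/(s + 3) ↔ e^(-3t); -1/(s + 3)^2 ↔ -t·e^(-3t); -3/(s + 3)^3 ↔ (-3/2)t^2·e^(-3t).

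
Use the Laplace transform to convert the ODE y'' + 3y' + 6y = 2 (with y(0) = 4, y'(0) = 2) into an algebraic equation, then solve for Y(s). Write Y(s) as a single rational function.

Y(s) = (4*s^2 + 14*s + 2)/(s^3 + 3*s^2 + 6*s)

Apply the Laplace transform to the equation.
With L{y''} = s^2 Y - s·y(0) - y'(0) and L{y'} = sY - y(0), with y(0) = 4, y'(0) = 2: the LHS transforms to (s^2 + 3*s + 6)Y - (4*s + 14).
The right side is L{2} = 2/s.
So (s^2 + 3*s + 6)Y = 2/s + (4*s + 14).
Solve for Y(s) and write it as one ratio of polynomials.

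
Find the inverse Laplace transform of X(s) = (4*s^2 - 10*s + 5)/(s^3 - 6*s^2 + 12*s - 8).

t^2*exp(2*t)/2 + 6*t*exp(2*t) + 4*exp(2*t)

Factor the denominator: s^3 - 6*s^2 + 12*s - 8 = (s - 2)^3.
Partial fraction decomposition gives [4/(s - 2)] + [6/(s - 2)^2] + [(s - 2)^(-3)].
Invert each term: 4/(s - 2) ↔ 4e^(2t); 6/(s - 2)^2 ↔ 6t·e^(2t); 1/(s - 2)^3 ↔ (1/2)t^2·e^(2t).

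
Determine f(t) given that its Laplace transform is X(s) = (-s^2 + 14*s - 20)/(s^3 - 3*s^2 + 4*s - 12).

f(t) = exp(3*t) + 4*sin(2*t) - 2*cos(2*t)

Factor the denominator: s^3 - 3*s^2 + 4*s - 12 = (s - 3)*(s^2 + 4).
Partial fraction decomposition gives [1/(s - 3)] + [-2*s/(s^2 + 4)] + [8/(s^2 + 4)].
Invert each term: 1/(s - 3) ↔ e^(3t); -2·s/(s^2 + 4) ↔ -2cos(2t); 4·2/(s^2 + 4) ↔ 4sin(2t).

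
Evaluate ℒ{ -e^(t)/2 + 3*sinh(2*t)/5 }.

Apply the Laplace transform termwise.
(-1/2)·[L{e^(t)} = 1/(s - 1)]; (3/5)·[L{sinh(2t)} = 2/(s^2 - 4)].

6/(5*(s^2 - 4)) - 1/(2*(s - 1))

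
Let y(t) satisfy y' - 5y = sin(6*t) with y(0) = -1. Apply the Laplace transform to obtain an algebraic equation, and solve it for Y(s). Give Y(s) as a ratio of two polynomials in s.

Transform both sides with L{·}.
The derivative rules (L{y'} = sY - y(0) = sY - (-1)) turn the left side into (s - 5)Y - (-1).
The right side is L{sin(6*t)} = 6/(s^2 + 36).
So (s - 5)Y = 6/(s^2 + 36) + (-1).
Solve for Y(s) and write it as one ratio of polynomials.

Y(s) = (-s^2 - 30)/(s^3 - 5*s^2 + 36*s - 180)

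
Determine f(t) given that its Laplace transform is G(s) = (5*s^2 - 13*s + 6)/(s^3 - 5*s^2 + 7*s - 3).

f(t) = t*exp(t) + 3*exp(3*t) + 2*exp(t)

Factor the denominator: s^3 - 5*s^2 + 7*s - 3 = (s - 3)*(s - 1)^2.
Partial fraction decomposition gives [2/(s - 1)] + [(s - 1)^(-2)] + [3/(s - 3)].
Invert each term: 2/(s - 1) ↔ 2e^(t); 1/(s - 1)^2 ↔ t·e^(t); 3/(s - 3) ↔ 3e^(3t).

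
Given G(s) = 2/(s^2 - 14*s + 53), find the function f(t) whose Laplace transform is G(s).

f(t) = exp(7*t)*sin(2*t)

Rewrite the denominator: s^2 - 14*s + 53 = (s - 7)^2 + 4.
The form in (s - 7) signals a first-shifting-theorem factor e^(7t).
Since L{sin(2t)} = 2/(s^2 + 4), the inverse is e^(7*t)*sin(2*t).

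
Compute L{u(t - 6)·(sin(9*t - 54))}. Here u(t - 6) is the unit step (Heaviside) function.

9*exp(-6*s)/(s^2 + 81)

By the second shifting theorem, L{u(t - c)·g(t - c)} = e^(-cs)·G(s) with c = 6 and G(s) = L{g(t)}.
L{sin(9t)} = 9/(s^2 + 81).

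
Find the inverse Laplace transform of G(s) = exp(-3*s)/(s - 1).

Heaviside(t - 3)*(exp(t - 3))

The factor e^(-3s) signals a time shift by c = 3 (second shifting theorem).
L{e^(t)} = 1/(s - 1), so L^-1{1/(s - 1)} = exp(t).
Hence the inverse is u(t - 3) times that function evaluated at t - 3.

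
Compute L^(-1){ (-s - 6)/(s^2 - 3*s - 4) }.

-2*exp(4*t) + exp(-t)

Factor the denominator: s^2 - 3*s - 4 = (s - 4)*(s + 1).
Partial fraction decomposition gives [1/(s + 1)] + [-2/(s - 4)].
Invert each term: 1/(s + 1) ↔ e^(-t); -2/(s - 4) ↔ -2e^(4t).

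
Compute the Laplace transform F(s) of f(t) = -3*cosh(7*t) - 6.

Apply the Laplace transform termwise.
L{-6} = -6/s; (-3)·[L{cosh(7t)} = s/(s^2 - 49)].

F(s) = -3*s/(s^2 - 49) - 6/s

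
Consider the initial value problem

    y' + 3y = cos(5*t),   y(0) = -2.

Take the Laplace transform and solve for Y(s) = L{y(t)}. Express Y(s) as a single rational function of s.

Y(s) = (-2*s^2 + s - 50)/(s^3 + 3*s^2 + 25*s + 75)

Laplace-transform each side.
Using L{y'} = sY - y(0) = sY - (-2), the left side becomes (s + 3)Y - (-2).
The right side is L{cos(5*t)} = s/(s^2 + 25).
So (s + 3)Y = s/(s^2 + 25) + (-2).
Divide through and combine into a single rational function.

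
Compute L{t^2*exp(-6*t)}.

L{e^(-6t)} = 1/(s + 6).
Then apply L{t^2·g(t)} = (-1)^2 d^2/ds^2[H(s)] with H(s) = 1/(s + 6):
differentiating 2 times and applying the sign gives 2/(s + 6)^3.

2/(s + 6)^3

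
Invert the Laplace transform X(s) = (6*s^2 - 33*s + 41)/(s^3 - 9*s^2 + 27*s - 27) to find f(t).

Factor the denominator: s^3 - 9*s^2 + 27*s - 27 = (s - 3)^3.
Partial fraction decomposition gives [6/(s - 3)] + [3/(s - 3)^2] + [-4/(s - 3)^3].
Invert each term: 6/(s - 3) ↔ 6e^(3t); 3/(s - 3)^2 ↔ 3t·e^(3t); -4/(s - 3)^3 ↔ (-2)t^2·e^(3t).

f(t) = -2*t^2*exp(3*t) + 3*t*exp(3*t) + 6*exp(3*t)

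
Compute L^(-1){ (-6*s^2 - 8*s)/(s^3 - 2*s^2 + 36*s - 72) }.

Factor the denominator: s^3 - 2*s^2 + 36*s - 72 = (s - 2)*(s^2 + 36).
Partial fraction decomposition gives [-1/(s - 2)] + [-5*s/(s^2 + 36)] + [-18/(s^2 + 36)].
Invert each term: -1/(s - 2) ↔ -e^(2t); -5·s/(s^2 + 36) ↔ -5cos(6t); -3·6/(s^2 + 36) ↔ -3sin(6t).

-exp(2*t) - 3*sin(6*t) - 5*cos(6*t)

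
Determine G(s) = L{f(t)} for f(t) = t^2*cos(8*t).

L{cos(8t)} = s/(s^2 + 64).
Then apply L{t^2·g(t)} = (-1)^2 d^2/ds^2[H(s)] with H(s) = s/(s^2 + 64):
differentiating 2 times and applying the sign gives 2*s*(s^2 - 192)/(s^2 + 64)^3.

G(s) = 2*s*(s^2 - 192)/(s^2 + 64)^3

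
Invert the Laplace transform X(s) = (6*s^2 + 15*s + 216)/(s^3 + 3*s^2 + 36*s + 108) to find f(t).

Factor the denominator: s^3 + 3*s^2 + 36*s + 108 = (s + 3)*(s^2 + 36).
Partial fraction decomposition gives [5/(s + 3)] + [s/(s^2 + 36)] + [12/(s^2 + 36)].
Invert each term: 5/(s + 3) ↔ 5e^(-3t); 1·s/(s^2 + 36) ↔ cos(6t); 2·6/(s^2 + 36) ↔ 2sin(6t).

f(t) = 2*sin(6*t) + cos(6*t) + 5*exp(-3*t)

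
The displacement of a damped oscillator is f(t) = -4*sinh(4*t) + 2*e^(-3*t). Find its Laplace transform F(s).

F(s) = -16/(s^2 - 16) + 2/(s + 3)

By linearity of the Laplace transform, transform each term separately.
(2)·[L{e^(-3t)} = 1/(s + 3)]; (-4)·[L{sinh(4t)} = 4/(s^2 - 16)].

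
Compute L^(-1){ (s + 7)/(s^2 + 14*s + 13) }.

exp(-7*t)*cosh(6*t)

Rewrite the denominator: s^2 + 14*s + 13 = (s + 7)^2 - 36.
The form in (s + 7) signals a first-shifting-theorem factor e^(-7t).
Since L{cosh(6t)} = s/(s^2 - 36), the inverse is e^(-7*t)*cosh(6*t).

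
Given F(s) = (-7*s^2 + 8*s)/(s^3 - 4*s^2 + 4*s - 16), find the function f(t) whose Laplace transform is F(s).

Factor the denominator: s^3 - 4*s^2 + 4*s - 16 = (s - 4)*(s^2 + 4).
Partial fraction decomposition gives [-4/(s - 4)] + [-3*s/(s^2 + 4)] + [-4/(s^2 + 4)].
Invert each term: -4/(s - 4) ↔ -4e^(4t); -3·s/(s^2 + 4) ↔ -3cos(2t); -2·2/(s^2 + 4) ↔ -2sin(2t).

f(t) = -4*exp(4*t) - 2*sin(2*t) - 3*cos(2*t)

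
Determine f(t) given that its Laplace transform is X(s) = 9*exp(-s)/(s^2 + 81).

f(t) = Heaviside(t - 1)*(sin(9*t - 9))

The factor e^(-s) signals a time shift by c = 1 (second shifting theorem).
L{sin(9t)} = 9/(s^2 + 81), so L^-1{9/(s^2 + 81)} = sin(9*t).
Hence the inverse is u(t - 1) times that function evaluated at t - 1.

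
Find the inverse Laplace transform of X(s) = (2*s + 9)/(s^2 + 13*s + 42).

Factor the denominator: s^2 + 13*s + 42 = (s + 6)*(s + 7).
Partial fraction decomposition gives [5/(s + 7)] + [-3/(s + 6)].
Invert each term: 5/(s + 7) ↔ 5e^(-7t); -3/(s + 6) ↔ -3e^(-6t).

-3*exp(-6*t) + 5*exp(-7*t)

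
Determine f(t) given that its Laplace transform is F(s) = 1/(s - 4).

f(t) = exp(4*t)

Since L{e^(4t)} = 1/(s - 4), the inverse is e^(4*t).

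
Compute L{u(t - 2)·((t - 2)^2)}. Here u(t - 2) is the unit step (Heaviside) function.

2*exp(-2*s)/s^3

By the second shifting theorem, L{u(t - c)·g(t - c)} = e^(-cs)·G(s) with c = 2 and G(s) = L{g(t)}.
L{t^2} = 2!/s^3 = 2/s^3.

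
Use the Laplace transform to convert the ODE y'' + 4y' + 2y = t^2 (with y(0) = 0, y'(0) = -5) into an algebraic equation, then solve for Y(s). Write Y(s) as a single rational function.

Transform both sides with L{·}.
Using L{y''} = s^2 Y - s·y(0) - y'(0) and L{y'} = sY - y(0), with y(0) = 0, y'(0) = -5, the left side becomes (s^2 + 4*s + 2)Y - (-5).
The right side is L{t^2} = 2/s^3.
So (s^2 + 4*s + 2)Y = 2/s^3 + (-5).
Divide through and combine into a single rational function.

Y(s) = (-5*s^3 + 2)/(s^5 + 4*s^4 + 2*s^3)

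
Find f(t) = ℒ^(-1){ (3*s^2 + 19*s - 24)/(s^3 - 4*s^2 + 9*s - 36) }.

Factor the denominator: s^3 - 4*s^2 + 9*s - 36 = (s - 4)*(s^2 + 9).
Partial fraction decomposition gives [4/(s - 4)] + [-s/(s^2 + 9)] + [15/(s^2 + 9)].
Invert each term: 4/(s - 4) ↔ 4e^(4t); -1·s/(s^2 + 9) ↔ -cos(3t); 5·3/(s^2 + 9) ↔ 5sin(3t).

f(t) = 4*exp(4*t) + 5*sin(3*t) - cos(3*t)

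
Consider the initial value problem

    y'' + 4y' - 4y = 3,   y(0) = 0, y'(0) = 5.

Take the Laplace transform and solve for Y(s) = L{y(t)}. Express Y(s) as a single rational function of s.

Y(s) = (5*s + 3)/(s^3 + 4*s^2 - 4*s)

Laplace-transform each side.
With L{y''} = s^2 Y - s·y(0) - y'(0) and L{y'} = sY - y(0), with y(0) = 0, y'(0) = 5: the LHS transforms to (s^2 + 4*s - 4)Y - (5).
The right side is L{3} = 3/s.
So (s^2 + 4*s - 4)Y = 3/s + (5).
Solve for Y(s) and write it as one ratio of polynomials.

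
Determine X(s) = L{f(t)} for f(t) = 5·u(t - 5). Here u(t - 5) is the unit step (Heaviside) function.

X(s) = 5*exp(-5*s)/s

By the second shifting theorem, L{u(t - c)·g(t - c)} = e^(-cs)·G(s) with c = 5 and G(s) = L{g(t)}.
L{5} = 5/s.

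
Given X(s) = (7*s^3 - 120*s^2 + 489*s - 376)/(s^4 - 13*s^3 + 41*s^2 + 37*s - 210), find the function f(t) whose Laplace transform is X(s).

Factor the denominator: s^4 - 13*s^3 + 41*s^2 + 37*s - 210 = (s - 7)*(s - 5)*(s - 3)*(s + 2).
Partial fraction decomposition gives [5/(s - 3)] + [2/(s - 5)] + [6/(s + 2)] + [-6/(s - 7)].
Invert each term: 5/(s - 3) ↔ 5e^(3t); 2/(s - 5) ↔ 2e^(5t); 6/(s + 2) ↔ 6e^(-2t); -6/(s - 7) ↔ -6e^(7t).

f(t) = -6*exp(7*t) + 2*exp(5*t) + 5*exp(3*t) + 6*exp(-2*t)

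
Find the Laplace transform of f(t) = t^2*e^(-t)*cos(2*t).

L{cos(2t)} = s/(s^2 + 4).
Multiplying by e^(-t) shifts s → s + 1, so L{e^(-t)*cos(2*t)} = (s + 1)/((s + 1)^2 + 4).
Then apply L{t^2·g(t)} = (-1)^2 d^2/ds^2[G(s)] with G(s) = (s + 1)/((s + 1)^2 + 4):
differentiating 2 times and applying the sign gives 2*(s + 1)*(s^2 + 2*s - 11)/(s^2 + 2*s + 5)^3.

2*(s + 1)*(s^2 + 2*s - 11)/(s^2 + 2*s + 5)^3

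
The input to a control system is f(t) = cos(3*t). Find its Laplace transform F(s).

L{cos(3t)} = s/(s^2 + 9).

F(s) = s/(s^2 + 9)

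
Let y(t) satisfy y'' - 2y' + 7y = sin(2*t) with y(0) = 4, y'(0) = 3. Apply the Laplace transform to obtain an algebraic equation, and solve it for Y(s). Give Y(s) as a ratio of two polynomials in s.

Y(s) = (4*s^3 - 5*s^2 + 16*s - 18)/(s^4 - 2*s^3 + 11*s^2 - 8*s + 28)

Laplace-transform each side.
The derivative rules (L{y''} = s^2 Y - s·y(0) - y'(0) and L{y'} = sY - y(0), with y(0) = 4, y'(0) = 3) turn the left side into (s^2 - 2*s + 7)Y - (4*s - 5).
The right side is L{sin(2*t)} = 2/(s^2 + 4).
So (s^2 - 2*s + 7)Y = 2/(s^2 + 4) + (4*s - 5).
Solve for Y(s) and write it as one ratio of polynomials.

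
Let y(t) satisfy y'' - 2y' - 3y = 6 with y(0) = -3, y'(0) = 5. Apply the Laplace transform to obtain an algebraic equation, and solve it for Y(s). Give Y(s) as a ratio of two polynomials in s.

Apply the Laplace transform to the equation.
Using L{y''} = s^2 Y - s·y(0) - y'(0) and L{y'} = sY - y(0), with y(0) = -3, y'(0) = 5, the left side becomes (s^2 - 2*s - 3)Y - (-3*s + 11).
The right side is L{6} = 6/s.
So (s^2 - 2*s - 3)Y = 6/s + (-3*s + 11).
Divide through and combine into a single rational function.

Y(s) = (-3*s^2 + 11*s + 6)/(s^3 - 2*s^2 - 3*s)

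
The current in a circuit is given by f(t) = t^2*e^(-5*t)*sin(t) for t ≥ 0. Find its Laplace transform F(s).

F(s) = 2*(3*s^2 + 30*s + 74)/(s^2 + 10*s + 26)^3

L{sin(t)} = 1/(s^2 + 1).
Multiplying by e^(-5t) shifts s → s + 5, so L{e^(-5*t)*sin(t)} = 1/((s + 5)^2 + 1).
Then apply L{t^2·g(t)} = (-1)^2 d^2/ds^2[G(s)] with G(s) = 1/((s + 5)^2 + 1):
differentiating 2 times and applying the sign gives 2*(3*s^2 + 30*s + 74)/(s^2 + 10*s + 26)^3.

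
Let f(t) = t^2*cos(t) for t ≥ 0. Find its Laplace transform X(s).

L{cos(t)} = s/(s^2 + 1).
Then apply L{t^2·g(t)} = (-1)^2 d^2/ds^2[G(s)] with G(s) = s/(s^2 + 1):
differentiating 2 times and applying the sign gives 2*s*(s^2 - 3)/(s^2 + 1)^3.

X(s) = 2*s*(s^2 - 3)/(s^2 + 1)^3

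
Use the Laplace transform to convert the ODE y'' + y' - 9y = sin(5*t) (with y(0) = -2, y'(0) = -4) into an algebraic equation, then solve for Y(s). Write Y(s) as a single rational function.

Take the Laplace transform of both sides.
With L{y''} = s^2 Y - s·y(0) - y'(0) and L{y'} = sY - y(0), with y(0) = -2, y'(0) = -4: the LHS transforms to (s^2 + s - 9)Y - (-2*s - 6).
The right side is L{sin(5*t)} = 5/(s^2 + 25).
So (s^2 + s - 9)Y = 5/(s^2 + 25) + (-2*s - 6).
Solve for Y(s) and write it as one ratio of polynomials.

Y(s) = (-2*s^3 - 6*s^2 - 50*s - 145)/(s^4 + s^3 + 16*s^2 + 25*s - 225)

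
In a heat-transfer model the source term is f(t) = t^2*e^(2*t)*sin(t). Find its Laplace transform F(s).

F(s) = 2*(3*s^2 - 12*s + 11)/(s^2 - 4*s + 5)^3

L{sin(t)} = 1/(s^2 + 1).
Multiplying by e^(2t) shifts s → s - 2, so L{e^(2*t)*sin(t)} = 1/((s - 2)^2 + 1).
Then apply L{t^2·g(t)} = (-1)^2 d^2/ds^2[G(s)] with G(s) = 1/((s - 2)^2 + 1):
differentiating 2 times and applying the sign gives 2*(3*s^2 - 12*s + 11)/(s^2 - 4*s + 5)^3.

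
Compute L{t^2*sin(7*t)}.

14*(3*s^2 - 49)/(s^2 + 49)^3

L{sin(7t)} = 7/(s^2 + 49).
Then apply L{t^2·g(t)} = (-1)^2 d^2/ds^2[G(s)] with G(s) = 7/(s^2 + 49):
differentiating 2 times and applying the sign gives 14*(3*s^2 - 49)/(s^2 + 49)^3.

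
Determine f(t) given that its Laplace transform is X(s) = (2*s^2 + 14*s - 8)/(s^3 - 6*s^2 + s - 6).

f(t) = 4*exp(6*t) + 2*sin(t) - 2*cos(t)

Factor the denominator: s^3 - 6*s^2 + s - 6 = (s - 6)*(s^2 + 1).
Partial fraction decomposition gives [4/(s - 6)] + [-2*s/(s^2 + 1)] + [2/(s^2 + 1)].
Invert each term: 4/(s - 6) ↔ 4e^(6t); -2·s/(s^2 + 1) ↔ -2cos(t); 2·1/(s^2 + 1) ↔ 2sin(t).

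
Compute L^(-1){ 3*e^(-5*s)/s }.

The factor e^(-5s) signals a time shift by c = 5 (second shifting theorem).
L{3} = 3/s, so L^-1{3/s} = 3.
Hence the inverse is u(t - 5) times that function evaluated at t - 5.

Heaviside(t - 5)*(3)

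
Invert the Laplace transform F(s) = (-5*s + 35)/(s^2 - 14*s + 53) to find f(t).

Rewrite the denominator: s^2 - 14*s + 53 = (s - 7)^2 + 4.
The form in (s - 7) signals a first-shifting-theorem factor e^(7t).
Since L{cos(2t)} = s/(s^2 + 4), the inverse is e^(7*t)*cos(2*t), scaled by -5.

f(t) = -5*exp(7*t)*cos(2*t)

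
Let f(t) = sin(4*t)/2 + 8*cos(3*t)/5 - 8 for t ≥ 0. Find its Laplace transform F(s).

By linearity of the Laplace transform, transform each term separately.
L{-8} = -8/s; (1/2)·[L{sin(4t)} = 4/(s^2 + 16)]; (8/5)·[L{cos(3t)} = s/(s^2 + 9)].

F(s) = 8*s/(5*(s^2 + 9)) + 2/(s^2 + 16) - 8/s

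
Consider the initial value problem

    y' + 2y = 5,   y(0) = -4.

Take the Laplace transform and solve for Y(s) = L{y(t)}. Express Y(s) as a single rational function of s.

Y(s) = (-4*s + 5)/(s^2 + 2*s)

Take the Laplace transform of both sides.
The derivative rules (L{y'} = sY - y(0) = sY - (-4)) turn the left side into (s + 2)Y - (-4).
The right side is L{5} = 5/s.
So (s + 2)Y = 5/s + (-4).
Divide through and combine into a single rational function.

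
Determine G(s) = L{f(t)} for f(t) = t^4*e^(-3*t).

L{t^4} = 4!/s^5 = 24/s^5.
By the first shifting theorem, multiplying by e^(-3t) replaces s with s + 3.

G(s) = 24/(s + 3)^5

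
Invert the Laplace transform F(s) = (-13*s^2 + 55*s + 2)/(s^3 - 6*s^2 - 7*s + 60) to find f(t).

Factor the denominator: s^3 - 6*s^2 - 7*s + 60 = (s - 5)*(s - 4)*(s + 3).
Partial fraction decomposition gives [-2/(s - 4)] + [-6/(s - 5)] + [-5/(s + 3)].
Invert each term: -2/(s - 4) ↔ -2e^(4t); -6/(s - 5) ↔ -6e^(5t); -5/(s + 3) ↔ -5e^(-3t).

f(t) = -6*exp(5*t) - 2*exp(4*t) - 5*exp(-3*t)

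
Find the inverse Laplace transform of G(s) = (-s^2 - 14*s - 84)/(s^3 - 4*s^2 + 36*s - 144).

Factor the denominator: s^3 - 4*s^2 + 36*s - 144 = (s - 4)*(s^2 + 36).
Partial fraction decomposition gives [-3/(s - 4)] + [2*s/(s^2 + 36)] + [-6/(s^2 + 36)].
Invert each term: -3/(s - 4) ↔ -3e^(4t); 2·s/(s^2 + 36) ↔ 2cos(6t); -1·6/(s^2 + 36) ↔ -sin(6t).

-3*exp(4*t) - sin(6*t) + 2*cos(6*t)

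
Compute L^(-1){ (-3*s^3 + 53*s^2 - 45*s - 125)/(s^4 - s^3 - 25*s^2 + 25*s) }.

Factor the denominator: s^4 - s^3 - 25*s^2 + 25*s = s*(s - 5)*(s - 1)*(s + 5).
Partial fraction decomposition gives [3/(s - 5)] + [5/(s - 1)] + [-6/(s + 5)] + [-5/s].
Invert each term: 3/(s - 5) ↔ 3e^(5t); 5/(s - 1) ↔ 5e^(t); -6/(s + 5) ↔ -6e^(-5t); -5/(s - 0) ↔ -5e^(0t).

3*exp(5*t) + 5*exp(t) - 5 - 6*exp(-5*t)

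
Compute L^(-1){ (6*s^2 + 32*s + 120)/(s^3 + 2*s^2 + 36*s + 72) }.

4*sin(6*t) + 4*cos(6*t) + 2*exp(-2*t)

Factor the denominator: s^3 + 2*s^2 + 36*s + 72 = (s + 2)*(s^2 + 36).
Partial fraction decomposition gives [2/(s + 2)] + [4*s/(s^2 + 36)] + [24/(s^2 + 36)].
Invert each term: 2/(s + 2) ↔ 2e^(-2t); 4·s/(s^2 + 36) ↔ 4cos(6t); 4·6/(s^2 + 36) ↔ 4sin(6t).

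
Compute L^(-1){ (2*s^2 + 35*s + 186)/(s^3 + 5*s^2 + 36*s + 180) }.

5*sin(6*t) + cos(6*t) + exp(-5*t)

Factor the denominator: s^3 + 5*s^2 + 36*s + 180 = (s + 5)*(s^2 + 36).
Partial fraction decomposition gives [1/(s + 5)] + [s/(s^2 + 36)] + [30/(s^2 + 36)].
Invert each term: 1/(s + 5) ↔ e^(-5t); 1·s/(s^2 + 36) ↔ cos(6t); 5·6/(s^2 + 36) ↔ 5sin(6t).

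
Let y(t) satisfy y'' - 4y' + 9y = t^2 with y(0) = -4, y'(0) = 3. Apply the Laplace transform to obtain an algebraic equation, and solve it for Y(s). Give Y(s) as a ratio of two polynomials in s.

Y(s) = (-4*s^4 + 19*s^3 + 2)/(s^5 - 4*s^4 + 9*s^3)

Take the Laplace transform of both sides.
The derivative rules (L{y''} = s^2 Y - s·y(0) - y'(0) and L{y'} = sY - y(0), with y(0) = -4, y'(0) = 3) turn the left side into (s^2 - 4*s + 9)Y - (-4*s + 19).
The right side is L{t^2} = 2/s^3.
So (s^2 - 4*s + 9)Y = 2/s^3 + (-4*s + 19).
Solve for Y(s) and write it as one ratio of polynomials.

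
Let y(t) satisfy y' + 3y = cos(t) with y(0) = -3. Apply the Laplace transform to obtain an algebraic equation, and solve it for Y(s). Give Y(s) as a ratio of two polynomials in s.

Laplace-transform each side.
Using L{y'} = sY - y(0) = sY - (-3), the left side becomes (s + 3)Y - (-3).
The right side is L{cos(t)} = s/(s^2 + 1).
So (s + 3)Y = s/(s^2 + 1) + (-3).
Solve for Y(s) and write it as one ratio of polynomials.

Y(s) = (-3*s^2 + s - 3)/(s^3 + 3*s^2 + s + 3)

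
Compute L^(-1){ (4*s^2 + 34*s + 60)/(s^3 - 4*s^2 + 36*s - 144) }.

Factor the denominator: s^3 - 4*s^2 + 36*s - 144 = (s - 4)*(s^2 + 36).
Partial fraction decomposition gives [5/(s - 4)] + [-s/(s^2 + 36)] + [30/(s^2 + 36)].
Invert each term: 5/(s - 4) ↔ 5e^(4t); -1·s/(s^2 + 36) ↔ -cos(6t); 5·6/(s^2 + 36) ↔ 5sin(6t).

5*exp(4*t) + 5*sin(6*t) - cos(6*t)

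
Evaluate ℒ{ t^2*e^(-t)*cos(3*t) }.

2*(s + 1)*(s^2 + 2*s - 26)/(s^2 + 2*s + 10)^3

L{cos(3t)} = s/(s^2 + 9).
Multiplying by e^(-t) shifts s → s + 1, so L{e^(-t)*cos(3*t)} = (s + 1)/((s + 1)^2 + 9).
Then apply L{t^2·g(t)} = (-1)^2 d^2/ds^2[G(s)] with G(s) = (s + 1)/((s + 1)^2 + 9):
differentiating 2 times and applying the sign gives 2*(s + 1)*(s^2 + 2*s - 26)/(s^2 + 2*s + 10)^3.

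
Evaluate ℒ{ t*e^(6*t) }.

(s - 6)^(-2)

L{e^(6t)} = 1/(s - 6).
Then apply L{t·g(t)} = -d/ds[G(s)] with G(s) = 1/(s - 6):
differentiating 1 time and applying the sign gives (s - 6)^(-2).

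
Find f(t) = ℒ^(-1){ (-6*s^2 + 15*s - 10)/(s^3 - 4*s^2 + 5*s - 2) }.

f(t) = t*exp(t) - 4*exp(2*t) - 2*exp(t)

Factor the denominator: s^3 - 4*s^2 + 5*s - 2 = (s - 2)*(s - 1)^2.
Partial fraction decomposition gives [-2/(s - 1)] + [(s - 1)^(-2)] + [-4/(s - 2)].
Invert each term: -2/(s - 1) ↔ -2e^(t); 1/(s - 1)^2 ↔ t·e^(t); -4/(s - 2) ↔ -4e^(2t).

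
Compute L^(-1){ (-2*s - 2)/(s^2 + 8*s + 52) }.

Complete the square in the denominator: s^2 + 8*s + 52 = (s + 4)^2 + 6^2.
Split the numerator to match: -2*s - 2 = -2·(s + 4) + 1·6.
Invert each term: -2·(s + 4)/((s + 4)^2 + 36) ↔ -2e^(-4t)cos(6t); 1·6/((s + 4)^2 + 36) ↔ e^(-4t)sin(6t).

exp(-4*t)*sin(6*t) - 2*exp(-4*t)*cos(6*t)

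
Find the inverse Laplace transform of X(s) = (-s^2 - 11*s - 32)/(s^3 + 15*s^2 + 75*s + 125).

Factor the denominator: s^3 + 15*s^2 + 75*s + 125 = (s + 5)^3.
Partial fraction decomposition gives [-1/(s + 5)] + [-1/(s + 5)^2] + [-2/(s + 5)^3].
Invert each term: -1/(s + 5) ↔ -e^(-5t); -1/(s + 5)^2 ↔ -t·e^(-5t); -2/(s + 5)^3 ↔ (-1)t^2·e^(-5t).

-t^2*exp(-5*t) - t*exp(-5*t) - exp(-5*t)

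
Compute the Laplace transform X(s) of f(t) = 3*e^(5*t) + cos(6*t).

Apply the Laplace transform termwise.
(3)·[L{e^(5t)} = 1/(s - 5)]; L{cos(6t)} = s/(s^2 + 36).

X(s) = s/(s^2 + 36) + 3/(s - 5)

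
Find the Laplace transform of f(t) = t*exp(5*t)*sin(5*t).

L{sin(5t)} = 5/(s^2 + 25).
Multiplying by e^(5t) shifts s → s - 5, so L{exp(5*t)*sin(5*t)} = 5/((s - 5)^2 + 25).
Then apply L{t·g(t)} = -d/ds[G(s)] with G(s) = 5/((s - 5)^2 + 25):
differentiating 1 time and applying the sign gives 10*(s - 5)/(s^2 - 10*s + 50)^2.

10*(s - 5)/(s^2 - 10*s + 50)^2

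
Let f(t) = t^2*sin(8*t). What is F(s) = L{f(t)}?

F(s) = 16*(3*s^2 - 64)/(s^2 + 64)^3

L{sin(8t)} = 8/(s^2 + 64).
Then apply L{t^2·g(t)} = (-1)^2 d^2/ds^2[G(s)] with G(s) = 8/(s^2 + 64):
differentiating 2 times and applying the sign gives 16*(3*s^2 - 64)/(s^2 + 64)^3.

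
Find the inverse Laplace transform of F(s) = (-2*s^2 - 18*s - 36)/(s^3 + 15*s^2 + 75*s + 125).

Factor the denominator: s^3 + 15*s^2 + 75*s + 125 = (s + 5)^3.
Partial fraction decomposition gives [-2/(s + 5)] + [2/(s + 5)^2] + [4/(s + 5)^3].
Invert each term: -2/(s + 5) ↔ -2e^(-5t); 2/(s + 5)^2 ↔ 2t·e^(-5t); 4/(s + 5)^3 ↔ (2)t^2·e^(-5t).

2*t^2*exp(-5*t) + 2*t*exp(-5*t) - 2*exp(-5*t)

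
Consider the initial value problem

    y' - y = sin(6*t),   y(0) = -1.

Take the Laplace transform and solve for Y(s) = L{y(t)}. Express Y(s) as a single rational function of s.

Y(s) = (-s^2 - 30)/(s^3 - s^2 + 36*s - 36)

Transform both sides with L{·}.
The derivative rules (L{y'} = sY - y(0) = sY - (-1)) turn the left side into (s - 1)Y - (-1).
The right side is L{sin(6*t)} = 6/(s^2 + 36).
So (s - 1)Y = 6/(s^2 + 36) + (-1).
Isolate Y and clear denominators.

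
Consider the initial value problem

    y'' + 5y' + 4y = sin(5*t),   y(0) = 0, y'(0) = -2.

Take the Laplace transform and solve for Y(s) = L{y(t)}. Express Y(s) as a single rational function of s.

Take the Laplace transform of both sides.
With L{y''} = s^2 Y - s·y(0) - y'(0) and L{y'} = sY - y(0), with y(0) = 0, y'(0) = -2: the LHS transforms to (s^2 + 5*s + 4)Y - (-2).
The right side is L{sin(5*t)} = 5/(s^2 + 25).
So (s^2 + 5*s + 4)Y = 5/(s^2 + 25) + (-2).
Divide through and combine into a single rational function.

Y(s) = (-2*s^2 - 45)/(s^4 + 5*s^3 + 29*s^2 + 125*s + 100)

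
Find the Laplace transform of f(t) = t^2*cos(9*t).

L{cos(9t)} = s/(s^2 + 81).
Then apply L{t^2·g(t)} = (-1)^2 d^2/ds^2[H(s)] with H(s) = s/(s^2 + 81):
differentiating 2 times and applying the sign gives 2*s*(s^2 - 243)/(s^2 + 81)^3.

2*s*(s^2 - 243)/(s^2 + 81)^3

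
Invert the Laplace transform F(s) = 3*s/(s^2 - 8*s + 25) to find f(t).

f(t) = 4*exp(4*t)*sin(3*t) + 3*exp(4*t)*cos(3*t)

Complete the square in the denominator: s^2 - 8*s + 25 = (s - 4)^2 + 3^2.
Split the numerator to match: 3*s = 3·(s - 4) + 4·3.
Invert each term: 3·(s - 4)/((s - 4)^2 + 9) ↔ 3e^(4t)cos(3t); 4·3/((s - 4)^2 + 9) ↔ 4e^(4t)sin(3t).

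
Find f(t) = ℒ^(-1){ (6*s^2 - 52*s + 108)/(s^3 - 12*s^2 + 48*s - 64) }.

Factor the denominator: s^3 - 12*s^2 + 48*s - 64 = (s - 4)^3.
Partial fraction decomposition gives [6/(s - 4)] + [-4/(s - 4)^2] + [-4/(s - 4)^3].
Invert each term: 6/(s - 4) ↔ 6e^(4t); -4/(s - 4)^2 ↔ -4t·e^(4t); -4/(s - 4)^3 ↔ (-2)t^2·e^(4t).

f(t) = -2*t^2*exp(4*t) - 4*t*exp(4*t) + 6*exp(4*t)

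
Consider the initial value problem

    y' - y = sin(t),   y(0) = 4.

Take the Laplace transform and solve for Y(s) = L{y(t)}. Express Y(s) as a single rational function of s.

Take the Laplace transform of both sides.
Using L{y'} = sY - y(0) = sY - 4, the left side becomes (s - 1)Y - (4).
The right side is L{sin(t)} = 1/(s^2 + 1).
So (s - 1)Y = 1/(s^2 + 1) + (4).
Divide through and combine into a single rational function.

Y(s) = (4*s^2 + 5)/(s^3 - s^2 + s - 1)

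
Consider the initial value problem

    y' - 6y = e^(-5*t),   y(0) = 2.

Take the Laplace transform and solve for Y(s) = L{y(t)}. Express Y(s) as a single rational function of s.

Transform both sides with L{·}.
With L{y'} = sY - y(0) = sY - 2: the LHS transforms to (s - 6)Y - (2).
The right side is L{e^(-5*t)} = 1/(s + 5).
So (s - 6)Y = 1/(s + 5) + (2).
Divide through and combine into a single rational function.

Y(s) = (2*s + 11)/(s^2 - s - 30)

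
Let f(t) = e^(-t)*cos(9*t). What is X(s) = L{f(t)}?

X(s) = (s + 1)/((s + 1)^2 + 81)

L{cos(9t)} = s/(s^2 + 81).
By the first shifting theorem, multiplying by e^(-t) replaces s with s + 1.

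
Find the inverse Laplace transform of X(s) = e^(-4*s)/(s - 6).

Heaviside(t - 4)*(exp(6*t - 24))

The factor e^(-4s) signals a time shift by c = 4 (second shifting theorem).
L{e^(6t)} = 1/(s - 6), so L^-1{1/(s - 6)} = e^(6*t).
Hence the inverse is u(t - 4) times that function evaluated at t - 4.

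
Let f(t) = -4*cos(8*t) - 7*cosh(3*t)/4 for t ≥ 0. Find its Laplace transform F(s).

The transform is linear, so treat each term independently.
(-7/4)·[L{cosh(3t)} = s/(s^2 - 9)]; (-4)·[L{cos(8t)} = s/(s^2 + 64)].

F(s) = -4*s/(s^2 + 64) - 7*s/(4*(s^2 - 9))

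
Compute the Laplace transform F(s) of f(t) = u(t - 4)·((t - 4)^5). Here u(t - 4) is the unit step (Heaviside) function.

By the second shifting theorem, L{u(t - c)·g(t - c)} = e^(-cs)·G(s) with c = 4 and G(s) = L{g(t)}.
L{t^5} = 5!/s^6 = 120/s^6.

F(s) = 120*exp(-4*s)/s^6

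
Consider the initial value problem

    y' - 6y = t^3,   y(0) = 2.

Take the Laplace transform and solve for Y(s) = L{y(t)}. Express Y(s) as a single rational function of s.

Laplace-transform each side.
With L{y'} = sY - y(0) = sY - 2: the LHS transforms to (s - 6)Y - (2).
The right side is L{t^3} = 6/s^4.
So (s - 6)Y = 6/s^4 + (2).
Divide through and combine into a single rational function.

Y(s) = (2*s^4 + 6)/(s^5 - 6*s^4)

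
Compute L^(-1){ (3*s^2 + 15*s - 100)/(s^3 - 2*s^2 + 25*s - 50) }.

Factor the denominator: s^3 - 2*s^2 + 25*s - 50 = (s - 2)*(s^2 + 25).
Partial fraction decomposition gives [-2/(s - 2)] + [5*s/(s^2 + 25)] + [25/(s^2 + 25)].
Invert each term: -2/(s - 2) ↔ -2e^(2t); 5·s/(s^2 + 25) ↔ 5cos(5t); 5·5/(s^2 + 25) ↔ 5sin(5t).

-2*exp(2*t) + 5*sin(5*t) + 5*cos(5*t)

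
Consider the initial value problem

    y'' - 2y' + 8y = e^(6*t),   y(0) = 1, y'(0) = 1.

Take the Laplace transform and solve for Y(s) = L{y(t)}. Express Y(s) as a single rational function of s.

Y(s) = (s^2 - 7*s + 7)/(s^3 - 8*s^2 + 20*s - 48)

Take the Laplace transform of both sides.
With L{y''} = s^2 Y - s·y(0) - y'(0) and L{y'} = sY - y(0), with y(0) = 1, y'(0) = 1: the LHS transforms to (s^2 - 2*s + 8)Y - (s - 1).
The right side is L{e^(6*t)} = 1/(s - 6).
So (s^2 - 2*s + 8)Y = 1/(s - 6) + (s - 1).
Solve for Y(s) and write it as one ratio of polynomials.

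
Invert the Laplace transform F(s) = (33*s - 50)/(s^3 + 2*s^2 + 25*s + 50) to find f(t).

Factor the denominator: s^3 + 2*s^2 + 25*s + 50 = (s + 2)*(s^2 + 25).
Partial fraction decomposition gives [-4/(s + 2)] + [4*s/(s^2 + 25)] + [25/(s^2 + 25)].
Invert each term: -4/(s + 2) ↔ -4e^(-2t); 4·s/(s^2 + 25) ↔ 4cos(5t); 5·5/(s^2 + 25) ↔ 5sin(5t).

f(t) = 5*sin(5*t) + 4*cos(5*t) - 4*exp(-2*t)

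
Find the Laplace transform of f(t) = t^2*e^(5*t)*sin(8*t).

16*(3*s^2 - 30*s + 11)/(s^2 - 10*s + 89)^3

L{sin(8t)} = 8/(s^2 + 64).
Multiplying by e^(5t) shifts s → s - 5, so L{e^(5*t)*sin(8*t)} = 8/((s - 5)^2 + 64).
Then apply L{t^2·g(t)} = (-1)^2 d^2/ds^2[G(s)] with G(s) = 8/((s - 5)^2 + 64):
differentiating 2 times and applying the sign gives 16*(3*s^2 - 30*s + 11)/(s^2 - 10*s + 89)^3.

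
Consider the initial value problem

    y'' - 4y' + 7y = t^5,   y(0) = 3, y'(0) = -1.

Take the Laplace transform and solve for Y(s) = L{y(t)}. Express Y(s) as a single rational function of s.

Y(s) = (3*s^7 - 13*s^6 + 120)/(s^8 - 4*s^7 + 7*s^6)

Apply the Laplace transform to the equation.
With L{y''} = s^2 Y - s·y(0) - y'(0) and L{y'} = sY - y(0), with y(0) = 3, y'(0) = -1: the LHS transforms to (s^2 - 4*s + 7)Y - (3*s - 13).
The right side is L{t^5} = 120/s^6.
So (s^2 - 4*s + 7)Y = 120/s^6 + (3*s - 13).
Solve for Y(s) and write it as one ratio of polynomials.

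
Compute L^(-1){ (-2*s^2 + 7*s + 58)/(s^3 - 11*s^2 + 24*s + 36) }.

Factor the denominator: s^3 - 11*s^2 + 24*s + 36 = (s - 6)^2*(s + 1).
Partial fraction decomposition gives [-3/(s - 6)] + [4/(s - 6)^2] + [1/(s + 1)].
Invert each term: -3/(s - 6) ↔ -3e^(6t); 4/(s - 6)^2 ↔ 4t·e^(6t); 1/(s + 1) ↔ e^(-t).

4*t*exp(6*t) - 3*exp(6*t) + exp(-t)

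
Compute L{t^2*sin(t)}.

2*(3*s^2 - 1)/(s^2 + 1)^3

L{sin(t)} = 1/(s^2 + 1).
Then apply L{t^2·g(t)} = (-1)^2 d^2/ds^2[H(s)] with H(s) = 1/(s^2 + 1):
differentiating 2 times and applying the sign gives 2*(3*s^2 - 1)/(s^2 + 1)^3.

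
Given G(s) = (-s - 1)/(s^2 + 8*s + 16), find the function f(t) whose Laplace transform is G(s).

Factor the denominator: s^2 + 8*s + 16 = (s + 4)^2.
Partial fraction decomposition gives [-1/(s + 4)] + [3/(s + 4)^2].
Invert each term: -1/(s + 4) ↔ -e^(-4t); 3/(s + 4)^2 ↔ 3t·e^(-4t).

f(t) = 3*t*exp(-4*t) - exp(-4*t)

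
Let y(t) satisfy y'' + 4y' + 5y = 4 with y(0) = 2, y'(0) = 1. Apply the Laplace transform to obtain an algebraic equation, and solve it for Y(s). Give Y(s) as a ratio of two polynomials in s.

Y(s) = (2*s^2 + 9*s + 4)/(s^3 + 4*s^2 + 5*s)

Apply the Laplace transform to the equation.
Using L{y''} = s^2 Y - s·y(0) - y'(0) and L{y'} = sY - y(0), with y(0) = 2, y'(0) = 1, the left side becomes (s^2 + 4*s + 5)Y - (2*s + 9).
The right side is L{4} = 4/s.
So (s^2 + 4*s + 5)Y = 4/s + (2*s + 9).
Divide through and combine into a single rational function.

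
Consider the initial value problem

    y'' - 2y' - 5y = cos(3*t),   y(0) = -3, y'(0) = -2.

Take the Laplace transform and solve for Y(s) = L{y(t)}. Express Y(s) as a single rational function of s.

Y(s) = (-3*s^3 + 4*s^2 - 26*s + 36)/(s^4 - 2*s^3 + 4*s^2 - 18*s - 45)

Transform both sides with L{·}.
The derivative rules (L{y''} = s^2 Y - s·y(0) - y'(0) and L{y'} = sY - y(0), with y(0) = -3, y'(0) = -2) turn the left side into (s^2 - 2*s - 5)Y - (-3*s + 4).
The right side is L{cos(3*t)} = s/(s^2 + 9).
So (s^2 - 2*s - 5)Y = s/(s^2 + 9) + (-3*s + 4).
Solve for Y(s) and write it as one ratio of polynomials.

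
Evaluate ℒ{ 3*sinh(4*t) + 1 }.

12/(s^2 - 16) + 1/s

Apply the Laplace transform termwise.
L{1} = 1/s; (3)·[L{sinh(4t)} = 4/(s^2 - 16)].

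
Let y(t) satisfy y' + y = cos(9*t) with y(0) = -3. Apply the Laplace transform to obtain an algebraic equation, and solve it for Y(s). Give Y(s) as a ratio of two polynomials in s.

Y(s) = (-3*s^2 + s - 243)/(s^3 + s^2 + 81*s + 81)

Take the Laplace transform of both sides.
The derivative rules (L{y'} = sY - y(0) = sY - (-3)) turn the left side into (s + 1)Y - (-3).
The right side is L{cos(9*t)} = s/(s^2 + 81).
So (s + 1)Y = s/(s^2 + 81) + (-3).
Isolate Y and clear denominators.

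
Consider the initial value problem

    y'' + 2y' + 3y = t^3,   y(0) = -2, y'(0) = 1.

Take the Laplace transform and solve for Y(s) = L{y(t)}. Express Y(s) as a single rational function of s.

Y(s) = (-2*s^5 - 3*s^4 + 6)/(s^6 + 2*s^5 + 3*s^4)

Take the Laplace transform of both sides.
With L{y''} = s^2 Y - s·y(0) - y'(0) and L{y'} = sY - y(0), with y(0) = -2, y'(0) = 1: the LHS transforms to (s^2 + 2*s + 3)Y - (-2*s - 3).
The right side is L{t^3} = 6/s^4.
So (s^2 + 2*s + 3)Y = 6/s^4 + (-2*s - 3).
Solve for Y(s) and write it as one ratio of polynomials.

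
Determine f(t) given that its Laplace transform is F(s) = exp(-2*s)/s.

The factor e^(-2s) signals a time shift by c = 2 (second shifting theorem).
L{1} = 1/s, so L^-1{1/s} = 1.
Hence the inverse is u(t - 2) times that function evaluated at t - 2.

f(t) = Heaviside(t - 2)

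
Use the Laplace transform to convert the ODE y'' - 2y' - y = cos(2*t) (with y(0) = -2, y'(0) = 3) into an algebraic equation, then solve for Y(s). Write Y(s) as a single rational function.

Y(s) = (-2*s^3 + 7*s^2 - 7*s + 28)/(s^4 - 2*s^3 + 3*s^2 - 8*s - 4)

Apply the Laplace transform to the equation.
The derivative rules (L{y''} = s^2 Y - s·y(0) - y'(0) and L{y'} = sY - y(0), with y(0) = -2, y'(0) = 3) turn the left side into (s^2 - 2*s - 1)Y - (-2*s + 7).
The right side is L{cos(2*t)} = s/(s^2 + 4).
So (s^2 - 2*s - 1)Y = s/(s^2 + 4) + (-2*s + 7).
Isolate Y and clear denominators.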